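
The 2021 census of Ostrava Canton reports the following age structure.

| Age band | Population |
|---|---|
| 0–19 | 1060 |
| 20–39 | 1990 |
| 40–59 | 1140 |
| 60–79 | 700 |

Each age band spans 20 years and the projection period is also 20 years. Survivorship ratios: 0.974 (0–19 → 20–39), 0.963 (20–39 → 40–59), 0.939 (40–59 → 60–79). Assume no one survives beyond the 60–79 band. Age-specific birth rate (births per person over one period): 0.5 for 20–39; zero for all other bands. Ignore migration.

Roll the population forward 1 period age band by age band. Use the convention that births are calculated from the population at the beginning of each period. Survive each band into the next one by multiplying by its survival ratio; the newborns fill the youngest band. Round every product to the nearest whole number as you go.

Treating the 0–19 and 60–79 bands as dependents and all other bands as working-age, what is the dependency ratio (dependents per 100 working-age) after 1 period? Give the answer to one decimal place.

70.0

(Groups numbered youngest = 1 to oldest = 4.)
— Period 1 —
Births: 1990 × 0.5 = 995
Group 2: 1060 × 0.974 = 1032
Group 3: 1990 × 0.963 = 1916
Group 4: 1140 × 0.939 = 1070
Population now: 0–19=995, 20–39=1032, 40–59=1916, 60–79=1070
Dependents (band 0–19 + band 60–79) = 995 + 1070 = 2065; working-age = 2948; ratio = 2065/2948 × 100 = 70.0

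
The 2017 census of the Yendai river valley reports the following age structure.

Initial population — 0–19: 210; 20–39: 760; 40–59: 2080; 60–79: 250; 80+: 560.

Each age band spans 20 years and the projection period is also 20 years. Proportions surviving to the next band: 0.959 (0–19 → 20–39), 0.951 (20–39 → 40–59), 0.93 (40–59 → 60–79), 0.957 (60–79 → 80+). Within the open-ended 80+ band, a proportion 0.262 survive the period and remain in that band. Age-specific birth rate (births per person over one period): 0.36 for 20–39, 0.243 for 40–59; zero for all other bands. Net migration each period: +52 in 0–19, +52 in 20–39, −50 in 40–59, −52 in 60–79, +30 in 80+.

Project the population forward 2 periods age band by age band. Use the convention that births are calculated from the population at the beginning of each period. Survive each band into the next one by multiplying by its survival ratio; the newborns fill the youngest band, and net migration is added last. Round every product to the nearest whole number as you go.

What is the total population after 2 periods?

Let group 1 be 0–19 through group 5 = 80+.
Period 1.
Births: 760 * 0.36 = 274  |  2080 * 0.243 = 505 → total 779
Group 2: 210 * 0.959 = 201
Group 3: 760 * 0.951 = 723
Group 4: 2080 * 0.93 = 1934
Group 5: 250 * 0.957 + 560 * 0.262 = 239 + 147 = 386
Net migration: Group 1 + 52 → 831; Group 2 + 52 → 253; Group 3 − 50 → 673; Group 4 − 52 → 1882; Group 5 + 30 → 416
Population now: 0–19=831, 20–39=253, 40–59=673, 60–79=1882, 80+=416
Period 2.
Births: 253 * 0.36 = 91  |  673 * 0.243 = 164 → total 255
Group 2: 831 * 0.959 = 797
Group 3: 253 * 0.951 = 241
Group 4: 673 * 0.93 = 626
Group 5: 1882 * 0.957 + 416 * 0.262 = 1801 + 109 = 1910
Net migration: Group 1 + 52 → 307; Group 2 + 52 → 849; Group 3 − 50 → 191; Group 4 − 52 → 574; Group 5 + 30 → 1940
Population now: 0–19=307, 20–39=849, 40–59=191, 60–79=574, 80+=1940
Total after period 2: 307 + 849 + 191 + 574 + 1940 = 3861

3861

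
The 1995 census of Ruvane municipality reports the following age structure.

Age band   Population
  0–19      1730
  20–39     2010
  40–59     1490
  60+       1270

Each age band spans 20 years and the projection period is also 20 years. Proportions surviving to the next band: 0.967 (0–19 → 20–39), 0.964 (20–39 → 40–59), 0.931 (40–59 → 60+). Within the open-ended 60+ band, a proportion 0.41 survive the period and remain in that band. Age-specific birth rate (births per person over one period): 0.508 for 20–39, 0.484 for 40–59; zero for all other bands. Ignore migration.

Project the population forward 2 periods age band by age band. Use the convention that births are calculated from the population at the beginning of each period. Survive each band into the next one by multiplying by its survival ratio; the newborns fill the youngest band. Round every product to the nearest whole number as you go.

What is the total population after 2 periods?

7672

Numbering the groups 1..4 from youngest to oldest:
Period 1:
Births: 2010 * 0.508 = 1021  |  1490 * 0.484 = 721 ⇒ total 1742
Group 2: 1730 * 0.967 = 1673
Group 3: 2010 * 0.964 = 1938
Group 4: 1490 * 0.931 + 1270 * 0.41 = 1387 + 521 = 1908
End of period: [1742, 1673, 1938, 1908]
Period 2:
Births: 1673 * 0.508 = 850  |  1938 * 0.484 = 938 ⇒ total 1788
Group 2: 1742 * 0.967 = 1685
Group 3: 1673 * 0.964 = 1613
Group 4: 1938 * 0.931 + 1908 * 0.41 = 1804 + 782 = 2586
End of period: [1788, 1685, 1613, 2586]
Total after period 2: 1788 + 1685 + 1613 + 2586 = 7672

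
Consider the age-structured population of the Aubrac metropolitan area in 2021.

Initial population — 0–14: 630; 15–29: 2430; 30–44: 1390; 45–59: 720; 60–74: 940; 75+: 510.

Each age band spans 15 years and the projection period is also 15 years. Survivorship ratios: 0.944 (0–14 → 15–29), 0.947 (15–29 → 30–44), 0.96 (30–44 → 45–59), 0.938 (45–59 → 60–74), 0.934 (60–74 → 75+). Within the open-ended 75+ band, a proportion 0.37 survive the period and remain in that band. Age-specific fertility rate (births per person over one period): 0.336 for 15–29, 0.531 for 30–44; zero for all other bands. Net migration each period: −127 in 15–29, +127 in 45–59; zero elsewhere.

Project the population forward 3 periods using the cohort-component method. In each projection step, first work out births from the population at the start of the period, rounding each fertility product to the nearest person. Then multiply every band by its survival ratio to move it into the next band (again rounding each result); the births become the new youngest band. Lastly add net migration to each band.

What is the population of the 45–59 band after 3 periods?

After projecting period 1:
Births: 2430 × 0.336 = 816 ; 1390 × 0.531 = 738 ⇒ total 1554
15–29: 630 × 0.944 = 595
30–44: 2430 × 0.947 = 2301
45–59: 1390 × 0.96 = 1334
60–74: 720 × 0.938 = 675
75+: 940 × 0.934 + 510 × 0.37 = 878 + 189 = 1067
Net migration: 15–29 − 127 → 468; 45–59 + 127 → 1461
→ [1554, 468, 2301, 1461, 675, 1067]
After projecting period 2:
Births: 468 × 0.336 = 157 ; 2301 × 0.531 = 1222 ⇒ total 1379
15–29: 1554 × 0.944 = 1467
30–44: 468 × 0.947 = 443
45–59: 2301 × 0.96 = 2209
60–74: 1461 × 0.938 = 1370
75+: 675 × 0.934 + 1067 × 0.37 = 630 + 395 = 1025
Net migration: 15–29 − 127 → 1340; 45–59 + 127 → 2336
→ [1379, 1340, 443, 2336, 1370, 1025]
After projecting period 3:
Births: 1340 × 0.336 = 450 ; 443 × 0.531 = 235 ⇒ total 685
15–29: 1379 × 0.944 = 1302
30–44: 1340 × 0.947 = 1269
45–59: 443 × 0.96 = 425
60–74: 2336 × 0.938 = 2191
75+: 1370 × 0.934 + 1025 × 0.37 = 1280 + 379 = 1659
Net migration: 15–29 − 127 → 1175; 45–59 + 127 → 552
→ [685, 1175, 1269, 552, 2191, 1659]

552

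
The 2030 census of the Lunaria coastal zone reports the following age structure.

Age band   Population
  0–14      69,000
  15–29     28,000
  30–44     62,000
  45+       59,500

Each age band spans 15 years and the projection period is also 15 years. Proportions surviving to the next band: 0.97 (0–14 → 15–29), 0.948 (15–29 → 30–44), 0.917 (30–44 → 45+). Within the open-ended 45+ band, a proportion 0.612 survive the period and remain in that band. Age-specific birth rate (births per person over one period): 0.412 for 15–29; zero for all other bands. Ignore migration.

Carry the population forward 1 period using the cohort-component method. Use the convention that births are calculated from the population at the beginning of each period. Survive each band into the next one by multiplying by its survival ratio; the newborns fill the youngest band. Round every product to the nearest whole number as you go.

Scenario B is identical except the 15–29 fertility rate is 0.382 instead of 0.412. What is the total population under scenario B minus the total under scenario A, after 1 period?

-840

After projecting period 1:
Births: 28000 * 0.412 = 11536
15–29: 69000 * 0.97 = 66930
30–44: 28000 * 0.948 = 26544
45+: 62000 * 0.917 + 59500 * 0.612 = 56854 + 36414 = 93268
End of period: [11536, 66930, 26544, 93268]
Scenario A total after 1 period: 198278
Scenario B projection —
After projecting period 1:
Births: 28000 * 0.382 = 10696
15–29: 69000 * 0.97 = 66930
30–44: 28000 * 0.948 = 26544
45+: 62000 * 0.917 + 59500 * 0.612 = 56854 + 36414 = 93268
End of period: [10696, 66930, 26544, 93268]
Scenario B total after 1 period: 197438
Difference B − A = 197438 − 198278 = -840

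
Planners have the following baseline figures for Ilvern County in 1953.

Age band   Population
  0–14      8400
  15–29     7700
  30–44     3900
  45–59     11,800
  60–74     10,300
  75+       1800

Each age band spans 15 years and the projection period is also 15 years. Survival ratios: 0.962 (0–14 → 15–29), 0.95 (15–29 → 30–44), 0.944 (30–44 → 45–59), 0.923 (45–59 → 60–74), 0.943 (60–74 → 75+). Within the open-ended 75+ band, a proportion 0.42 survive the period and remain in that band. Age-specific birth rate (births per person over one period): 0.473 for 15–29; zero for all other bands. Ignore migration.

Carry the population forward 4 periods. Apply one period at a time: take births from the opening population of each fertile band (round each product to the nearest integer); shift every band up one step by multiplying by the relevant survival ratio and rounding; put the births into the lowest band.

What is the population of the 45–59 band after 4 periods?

3143

Period 1.
Births: 7700 * 0.473 = 3642
15–29: 8400 * 0.962 = 8081
30–44: 7700 * 0.95 = 7315
45–59: 3900 * 0.944 = 3682
60–74: 11800 * 0.923 = 10891
75+: 10300 * 0.943 + 1800 * 0.42 = 9713 + 756 = 10469
Giving 3642 / 8081 / 7315 / 3682 / 10891 / 10469.
Period 2.
Births: 8081 * 0.473 = 3822
15–29: 3642 * 0.962 = 3504
30–44: 8081 * 0.95 = 7677
45–59: 7315 * 0.944 = 6905
60–74: 3682 * 0.923 = 3398
75+: 10891 * 0.943 + 10469 * 0.42 = 10270 + 4397 = 14667
Giving 3822 / 3504 / 7677 / 6905 / 3398 / 14667.
Period 3.
Births: 3504 * 0.473 = 1657
15–29: 3822 * 0.962 = 3677
30–44: 3504 * 0.95 = 3329
45–59: 7677 * 0.944 = 7247
60–74: 6905 * 0.923 = 6373
75+: 3398 * 0.943 + 14667 * 0.42 = 3204 + 6160 = 9364
Giving 1657 / 3677 / 3329 / 7247 / 6373 / 9364.
Period 4.
Births: 3677 * 0.473 = 1739
15–29: 1657 * 0.962 = 1594
30–44: 3677 * 0.95 = 3493
45–59: 3329 * 0.944 = 3143
60–74: 7247 * 0.923 = 6689
75+: 6373 * 0.943 + 9364 * 0.42 = 6010 + 3933 = 9943
Giving 1739 / 1594 / 3493 / 3143 / 6689 / 9943.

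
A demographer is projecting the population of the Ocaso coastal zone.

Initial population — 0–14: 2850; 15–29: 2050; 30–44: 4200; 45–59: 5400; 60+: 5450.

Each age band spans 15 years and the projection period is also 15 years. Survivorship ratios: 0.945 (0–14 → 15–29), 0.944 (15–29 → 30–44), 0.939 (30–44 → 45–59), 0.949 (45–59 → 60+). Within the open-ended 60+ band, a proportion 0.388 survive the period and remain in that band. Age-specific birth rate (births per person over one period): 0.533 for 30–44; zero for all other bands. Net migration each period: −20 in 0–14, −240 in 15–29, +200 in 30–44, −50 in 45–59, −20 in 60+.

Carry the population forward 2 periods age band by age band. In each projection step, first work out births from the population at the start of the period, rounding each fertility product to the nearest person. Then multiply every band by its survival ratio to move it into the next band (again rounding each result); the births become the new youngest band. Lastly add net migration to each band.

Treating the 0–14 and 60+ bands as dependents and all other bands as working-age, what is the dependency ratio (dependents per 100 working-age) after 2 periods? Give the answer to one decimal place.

120.0

[period 1]
Births: 4200 × 0.533 = 2239
15–29: 2850 × 0.945 = 2693
30–44: 2050 × 0.944 = 1935
45–59: 4200 × 0.939 = 3944
60+: 5400 × 0.949 + 5450 × 0.388 = 5125 + 2115 = 7240
Net migration: 0–14 − 20 → 2219; 15–29 − 240 → 2453; 30–44 + 200 → 2135; 45–59 − 50 → 3894; 60+ − 20 → 7220
→ [2219, 2453, 2135, 3894, 7220]
[period 2]
Births: 2135 × 0.533 = 1138
15–29: 2219 × 0.945 = 2097
30–44: 2453 × 0.944 = 2316
45–59: 2135 × 0.939 = 2005
60+: 3894 × 0.949 + 7220 × 0.388 = 3695 + 2801 = 6496
Net migration: 0–14 − 20 → 1118; 15–29 − 240 → 1857; 30–44 + 200 → 2516; 45–59 − 50 → 1955; 60+ − 20 → 6476
→ [1118, 1857, 2516, 1955, 6476]
Dependents (band 0–14 + band 60+) = 1118 + 6476 = 7594; working-age = 6328; ratio = 7594/6328 × 100 = 120.0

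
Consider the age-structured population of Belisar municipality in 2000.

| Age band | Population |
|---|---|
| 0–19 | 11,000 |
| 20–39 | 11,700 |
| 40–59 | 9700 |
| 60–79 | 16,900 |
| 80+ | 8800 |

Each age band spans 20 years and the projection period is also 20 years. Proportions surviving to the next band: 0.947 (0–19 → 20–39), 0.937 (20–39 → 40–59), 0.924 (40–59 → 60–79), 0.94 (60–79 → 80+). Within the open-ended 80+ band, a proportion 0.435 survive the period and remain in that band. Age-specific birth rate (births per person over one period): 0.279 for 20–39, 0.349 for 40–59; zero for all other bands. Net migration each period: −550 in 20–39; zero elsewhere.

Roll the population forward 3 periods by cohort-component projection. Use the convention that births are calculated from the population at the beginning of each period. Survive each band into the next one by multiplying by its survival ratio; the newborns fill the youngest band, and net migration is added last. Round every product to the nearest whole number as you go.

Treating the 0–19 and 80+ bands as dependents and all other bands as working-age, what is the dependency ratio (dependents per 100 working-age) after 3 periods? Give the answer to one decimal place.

Period 1.
Births: 11700 × 0.279 = 3264  |  9700 × 0.349 = 3385 → 6649
20–39: 11000 × 0.947 = 10417
40–59: 11700 × 0.937 = 10963
60–79: 9700 × 0.924 = 8963
80+: 16900 × 0.94 + 8800 × 0.435 = 15886 + 3828 = 19714
Net migration: 20–39 − 550 → 9867
End of period: [6649, 9867, 10963, 8963, 19714]
Period 2.
Births: 9867 × 0.279 = 2753  |  10963 × 0.349 = 3826 → 6579
20–39: 6649 × 0.947 = 6297
40–59: 9867 × 0.937 = 9245
60–79: 10963 × 0.924 = 10130
80+: 8963 × 0.94 + 19714 × 0.435 = 8425 + 8576 = 17001
Net migration: 20–39 − 550 → 5747
End of period: [6579, 5747, 9245, 10130, 17001]
Period 3.
Births: 5747 × 0.279 = 1603  |  9245 × 0.349 = 3227 → 4830
20–39: 6579 × 0.947 = 6230
40–59: 5747 × 0.937 = 5385
60–79: 9245 × 0.924 = 8542
80+: 10130 × 0.94 + 17001 × 0.435 = 9522 + 7395 = 16917
Net migration: 20–39 − 550 → 5680
End of period: [4830, 5680, 5385, 8542, 16917]
Dependents (band 0–19 + band 80+) = 4830 + 16917 = 21747; working-age = 19607; ratio = 21747/19607 × 100 = 110.9

110.9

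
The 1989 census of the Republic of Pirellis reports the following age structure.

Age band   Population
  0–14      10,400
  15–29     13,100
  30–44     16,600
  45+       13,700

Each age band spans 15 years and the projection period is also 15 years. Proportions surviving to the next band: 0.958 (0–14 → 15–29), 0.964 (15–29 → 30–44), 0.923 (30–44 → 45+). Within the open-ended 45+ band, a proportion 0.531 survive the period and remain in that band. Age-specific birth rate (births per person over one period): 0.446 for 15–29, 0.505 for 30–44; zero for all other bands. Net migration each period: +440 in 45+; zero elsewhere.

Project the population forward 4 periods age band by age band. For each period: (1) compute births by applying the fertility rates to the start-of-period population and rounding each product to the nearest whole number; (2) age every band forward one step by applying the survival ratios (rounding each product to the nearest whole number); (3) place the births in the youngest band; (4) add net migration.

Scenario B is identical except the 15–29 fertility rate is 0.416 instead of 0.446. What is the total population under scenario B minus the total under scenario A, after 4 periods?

-1767

Let group 1 be 0–14 through group 4 = 45+.
Period 1:
Births: 13100 × 0.446 = 5843, 16600 × 0.505 = 8383 — total 14226
Group 2: 10400 × 0.958 = 9963
Group 3: 13100 × 0.964 = 12628
Group 4: 16600 × 0.923 + 13700 × 0.531 = 15322 + 7275 = 22597
Net migration: Group 4 + 440 → 23037
Population now: 0–14=14226, 15–29=9963, 30–44=12628, 45+=23037
Period 2:
Births: 9963 × 0.446 = 4443, 12628 × 0.505 = 6377 — total 10820
Group 2: 14226 × 0.958 = 13629
Group 3: 9963 × 0.964 = 9604
Group 4: 12628 × 0.923 + 23037 × 0.531 = 11656 + 12233 = 23889
Net migration: Group 4 + 440 → 24329
Population now: 0–14=10820, 15–29=13629, 30–44=9604, 45+=24329
Period 3:
Births: 13629 × 0.446 = 6079, 9604 × 0.505 = 4850 — total 10929
Group 2: 10820 × 0.958 = 10366
Group 3: 13629 × 0.964 = 13138
Group 4: 9604 × 0.923 + 24329 × 0.531 = 8864 + 12919 = 21783
Net migration: Group 4 + 440 → 22223
Population now: 0–14=10929, 15–29=10366, 30–44=13138, 45+=22223
Period 4:
Births: 10366 × 0.446 = 4623, 13138 × 0.505 = 6635 — total 11258
Group 2: 10929 × 0.958 = 10470
Group 3: 10366 × 0.964 = 9993
Group 4: 13138 × 0.923 + 22223 × 0.531 = 12126 + 11800 = 23926
Net migration: Group 4 + 440 → 24366
Population now: 0–14=11258, 15–29=10470, 30–44=9993, 45+=24366
Scenario A total after 4 periods: 56087
Scenario B projection —
Period 1:
Births: 13100 × 0.416 = 5450, 16600 × 0.505 = 8383 — total 13833
Group 2: 10400 × 0.958 = 9963
Group 3: 13100 × 0.964 = 12628
Group 4: 16600 × 0.923 + 13700 × 0.531 = 15322 + 7275 = 22597
Net migration: Group 4 + 440 → 23037
Population now: 0–14=13833, 15–29=9963, 30–44=12628, 45+=23037
Period 2:
Births: 9963 × 0.416 = 4145, 12628 × 0.505 = 6377 — total 10522
Group 2: 13833 × 0.958 = 13252
Group 3: 9963 × 0.964 = 9604
Group 4: 12628 × 0.923 + 23037 × 0.531 = 11656 + 12233 = 23889
Net migration: Group 4 + 440 → 24329
Population now: 0–14=10522, 15–29=13252, 30–44=9604, 45+=24329
Period 3:
Births: 13252 × 0.416 = 5513, 9604 × 0.505 = 4850 — total 10363
Group 2: 10522 × 0.958 = 10080
Group 3: 13252 × 0.964 = 12775
Group 4: 9604 × 0.923 + 24329 × 0.531 = 8864 + 12919 = 21783
Net migration: Group 4 + 440 → 22223
Population now: 0–14=10363, 15–29=10080, 30–44=12775, 45+=22223
Period 4:
Births: 10080 × 0.416 = 4193, 12775 × 0.505 = 6451 — total 10644
Group 2: 10363 × 0.958 = 9928
Group 3: 10080 × 0.964 = 9717
Group 4: 12775 × 0.923 + 22223 × 0.531 = 11791 + 11800 = 23591
Net migration: Group 4 + 440 → 24031
Population now: 0–14=10644, 15–29=9928, 30–44=9717, 45+=24031
Scenario B total after 4 periods: 54320
Difference B − A = 54320 − 56087 = -1767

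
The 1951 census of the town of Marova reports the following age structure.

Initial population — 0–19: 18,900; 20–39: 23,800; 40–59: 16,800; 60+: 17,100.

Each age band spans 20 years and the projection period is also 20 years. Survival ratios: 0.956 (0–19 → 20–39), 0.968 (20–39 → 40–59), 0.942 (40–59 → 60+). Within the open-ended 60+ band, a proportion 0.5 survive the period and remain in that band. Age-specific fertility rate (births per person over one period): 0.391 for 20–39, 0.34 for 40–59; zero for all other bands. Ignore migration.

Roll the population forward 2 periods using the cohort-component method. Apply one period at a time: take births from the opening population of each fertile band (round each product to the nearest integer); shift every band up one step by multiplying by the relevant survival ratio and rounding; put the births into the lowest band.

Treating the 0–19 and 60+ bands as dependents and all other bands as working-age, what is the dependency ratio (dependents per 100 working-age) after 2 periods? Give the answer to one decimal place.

153.2

(Bands numbered youngest = 1 to oldest = 4.)
[period 1]
Births: 23800 × 0.391 = 9306 ; 16800 × 0.34 = 5712 → 15018
Band 2: 18900 × 0.956 = 18068
Band 3: 23800 × 0.968 = 23038
Band 4: 16800 × 0.942 + 17100 × 0.5 = 15826 + 8550 = 24376
Giving 15018 / 18068 / 23038 / 24376.
[period 2]
Births: 18068 × 0.391 = 7065 ; 23038 × 0.34 = 7833 → 14898
Band 2: 15018 × 0.956 = 14357
Band 3: 18068 × 0.968 = 17490
Band 4: 23038 × 0.942 + 24376 × 0.5 = 21702 + 12188 = 33890
Giving 14898 / 14357 / 17490 / 33890.
Dependents (band 0–19 + band 60+) = 14898 + 33890 = 48788; working-age = 31847; ratio = 48788/31847 × 100 = 153.2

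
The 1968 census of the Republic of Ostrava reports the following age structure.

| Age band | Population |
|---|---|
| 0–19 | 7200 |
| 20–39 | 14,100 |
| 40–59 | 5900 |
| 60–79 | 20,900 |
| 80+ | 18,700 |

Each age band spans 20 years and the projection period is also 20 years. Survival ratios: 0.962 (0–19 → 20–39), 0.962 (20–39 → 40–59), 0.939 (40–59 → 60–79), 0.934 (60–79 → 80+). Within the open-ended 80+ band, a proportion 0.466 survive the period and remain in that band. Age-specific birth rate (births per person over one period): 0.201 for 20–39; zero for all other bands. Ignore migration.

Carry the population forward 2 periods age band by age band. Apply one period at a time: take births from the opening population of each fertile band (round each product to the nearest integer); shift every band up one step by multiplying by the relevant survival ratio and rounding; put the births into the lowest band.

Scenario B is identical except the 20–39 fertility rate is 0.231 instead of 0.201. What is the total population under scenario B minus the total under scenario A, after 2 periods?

(Groups numbered youngest = 1 to oldest = 5.)
— Period 1 —
Births: 14100 × 0.201 = 2834
Group 2: 7200 × 0.962 = 6926
Group 3: 14100 × 0.962 = 13564
Group 4: 5900 × 0.939 = 5540
Group 5: 20900 × 0.934 + 18700 × 0.466 = 19521 + 8714 = 28235
Giving 2834 / 6926 / 13564 / 5540 / 28235.
— Period 2 —
Births: 6926 × 0.201 = 1392
Group 2: 2834 × 0.962 = 2726
Group 3: 6926 × 0.962 = 6663
Group 4: 13564 × 0.939 = 12737
Group 5: 5540 × 0.934 + 28235 × 0.466 = 5174 + 13158 = 18332
Giving 1392 / 2726 / 6663 / 12737 / 18332.
Scenario A total after 2 periods: 41850
Scenario B projection —
— Period 1 —
Births: 14100 × 0.231 = 3257
Group 2: 7200 × 0.962 = 6926
Group 3: 14100 × 0.962 = 13564
Group 4: 5900 × 0.939 = 5540
Group 5: 20900 × 0.934 + 18700 × 0.466 = 19521 + 8714 = 28235
Giving 3257 / 6926 / 13564 / 5540 / 28235.
— Period 2 —
Births: 6926 × 0.231 = 1600
Group 2: 3257 × 0.962 = 3133
Group 3: 6926 × 0.962 = 6663
Group 4: 13564 × 0.939 = 12737
Group 5: 5540 × 0.934 + 28235 × 0.466 = 5174 + 13158 = 18332
Giving 1600 / 3133 / 6663 / 12737 / 18332.
Scenario B total after 2 periods: 42465
Difference B − A = 42465 − 41850 = 615

615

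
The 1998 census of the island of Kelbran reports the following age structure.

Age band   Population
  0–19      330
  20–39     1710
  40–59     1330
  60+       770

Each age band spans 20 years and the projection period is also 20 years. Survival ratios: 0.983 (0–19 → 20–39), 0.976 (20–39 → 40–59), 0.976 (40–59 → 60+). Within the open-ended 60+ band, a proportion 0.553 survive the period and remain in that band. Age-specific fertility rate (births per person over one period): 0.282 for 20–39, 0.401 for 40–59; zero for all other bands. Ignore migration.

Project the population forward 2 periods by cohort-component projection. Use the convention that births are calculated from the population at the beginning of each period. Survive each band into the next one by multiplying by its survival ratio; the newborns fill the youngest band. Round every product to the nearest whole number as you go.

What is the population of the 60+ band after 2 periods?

(Groups numbered youngest = 1 to oldest = 4.)
— Period 1 —
Births: 1710 × 0.282 = 482  |  1330 × 0.401 = 533 → total 1015
Group 2: 330 × 0.983 = 324
Group 3: 1710 × 0.976 = 1669
Group 4: 1330 × 0.976 + 770 × 0.553 = 1298 + 426 = 1724
Population now: 0–19=1015, 20–39=324, 40–59=1669, 60+=1724
— Period 2 —
Births: 324 × 0.282 = 91  |  1669 × 0.401 = 669 → total 760
Group 2: 1015 × 0.983 = 998
Group 3: 324 × 0.976 = 316
Group 4: 1669 × 0.976 + 1724 × 0.553 = 1629 + 953 = 2582
Population now: 0–19=760, 20–39=998, 40–59=316, 60+=2582

2582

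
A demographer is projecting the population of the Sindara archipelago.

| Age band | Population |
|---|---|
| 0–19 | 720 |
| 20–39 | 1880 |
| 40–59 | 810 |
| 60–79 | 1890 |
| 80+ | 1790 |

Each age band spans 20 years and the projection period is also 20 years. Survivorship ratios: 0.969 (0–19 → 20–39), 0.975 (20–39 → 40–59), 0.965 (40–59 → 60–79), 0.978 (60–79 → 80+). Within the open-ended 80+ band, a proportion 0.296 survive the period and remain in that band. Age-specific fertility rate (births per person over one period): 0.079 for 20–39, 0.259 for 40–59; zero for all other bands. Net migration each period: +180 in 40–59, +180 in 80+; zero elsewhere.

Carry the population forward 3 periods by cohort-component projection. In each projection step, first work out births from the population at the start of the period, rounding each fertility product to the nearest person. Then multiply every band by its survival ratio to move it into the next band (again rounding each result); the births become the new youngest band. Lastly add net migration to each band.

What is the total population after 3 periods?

4742

Period 1.
Births: 1880 × 0.079 = 149  |  810 × 0.259 = 210 → 359
20–39: 720 × 0.969 = 698
40–59: 1880 × 0.975 = 1833
60–79: 810 × 0.965 = 782
80+: 1890 × 0.978 + 1790 × 0.296 = 1848 + 530 = 2378
Net migration: 40–59 + 180 → 2013; 80+ + 180 → 2558
End of period: [359, 698, 2013, 782, 2558]
Period 2.
Births: 698 × 0.079 = 55  |  2013 × 0.259 = 521 → 576
20–39: 359 × 0.969 = 348
40–59: 698 × 0.975 = 681
60–79: 2013 × 0.965 = 1943
80+: 782 × 0.978 + 2558 × 0.296 = 765 + 757 = 1522
Net migration: 40–59 + 180 → 861; 80+ + 180 → 1702
End of period: [576, 348, 861, 1943, 1702]
Period 3.
Births: 348 × 0.079 = 27  |  861 × 0.259 = 223 → 250
20–39: 576 × 0.969 = 558
40–59: 348 × 0.975 = 339
60–79: 861 × 0.965 = 831
80+: 1943 × 0.978 + 1702 × 0.296 = 1900 + 504 = 2404
Net migration: 40–59 + 180 → 519; 80+ + 180 → 2584
End of period: [250, 558, 519, 831, 2584]
Total after period 3: 250 + 558 + 519 + 831 + 2584 = 4742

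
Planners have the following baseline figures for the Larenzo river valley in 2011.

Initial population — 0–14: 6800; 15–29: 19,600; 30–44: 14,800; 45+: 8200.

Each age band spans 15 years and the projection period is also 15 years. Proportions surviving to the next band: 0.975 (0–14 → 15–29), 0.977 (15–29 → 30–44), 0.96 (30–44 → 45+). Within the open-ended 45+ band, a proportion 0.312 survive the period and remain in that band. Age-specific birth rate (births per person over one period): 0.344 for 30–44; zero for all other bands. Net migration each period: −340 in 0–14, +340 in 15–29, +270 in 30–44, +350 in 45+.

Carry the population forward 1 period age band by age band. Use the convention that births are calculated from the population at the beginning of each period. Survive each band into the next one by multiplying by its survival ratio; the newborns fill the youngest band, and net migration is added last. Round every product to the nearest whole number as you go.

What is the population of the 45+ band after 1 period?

(Groups numbered youngest = 1 to oldest = 4.)
Period 1.
Births: 14800 × 0.344 = 5091
Group 2: 6800 × 0.975 = 6630
Group 3: 19600 × 0.977 = 19149
Group 4: 14800 × 0.96 + 8200 × 0.312 = 14208 + 2558 = 16766
Net migration: Group 1 − 340 → 4751; Group 2 + 340 → 6970; Group 3 + 270 → 19419; Group 4 + 350 → 17116
Population now: 0–14=4751, 15–29=6970, 30–44=19419, 45+=17116

17116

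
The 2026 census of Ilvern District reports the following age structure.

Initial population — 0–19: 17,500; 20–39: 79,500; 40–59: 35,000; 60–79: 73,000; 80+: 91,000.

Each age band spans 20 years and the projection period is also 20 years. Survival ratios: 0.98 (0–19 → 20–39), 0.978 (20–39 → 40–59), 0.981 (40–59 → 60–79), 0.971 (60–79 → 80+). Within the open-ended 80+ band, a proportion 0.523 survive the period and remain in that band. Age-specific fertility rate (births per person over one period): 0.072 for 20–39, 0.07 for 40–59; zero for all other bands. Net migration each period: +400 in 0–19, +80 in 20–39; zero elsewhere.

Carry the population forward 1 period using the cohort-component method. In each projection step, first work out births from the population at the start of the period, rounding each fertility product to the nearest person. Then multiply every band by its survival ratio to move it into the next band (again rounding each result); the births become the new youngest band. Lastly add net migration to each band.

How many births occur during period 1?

[period 1]
Births: 79500 * 0.072 = 5724  |  35000 * 0.07 = 2450 → total 8174
20–39: 17500 * 0.98 = 17150
40–59: 79500 * 0.978 = 77751
60–79: 35000 * 0.981 = 34335
80+: 73000 * 0.971 + 91000 * 0.523 = 70883 + 47593 = 118476
Net migration: 0–19 + 400 → 8574; 20–39 + 80 → 17230
→ [8574, 17230, 77751, 34335, 118476]

8174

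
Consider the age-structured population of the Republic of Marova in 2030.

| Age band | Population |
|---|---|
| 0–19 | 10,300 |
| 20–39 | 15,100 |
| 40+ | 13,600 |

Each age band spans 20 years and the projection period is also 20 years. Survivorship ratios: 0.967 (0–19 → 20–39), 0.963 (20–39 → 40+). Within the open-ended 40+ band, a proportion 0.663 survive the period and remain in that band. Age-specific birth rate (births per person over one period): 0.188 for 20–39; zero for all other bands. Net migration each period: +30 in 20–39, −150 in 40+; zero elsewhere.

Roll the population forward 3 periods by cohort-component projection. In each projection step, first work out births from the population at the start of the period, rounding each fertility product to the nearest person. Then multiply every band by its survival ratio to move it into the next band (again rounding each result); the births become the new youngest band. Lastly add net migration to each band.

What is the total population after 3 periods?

21458

Period 1:
Births: 15100 * 0.188 = 2839
20–39: 10300 * 0.967 = 9960
40+: 15100 * 0.963 + 13600 * 0.663 = 14541 + 9017 = 23558
Net migration: 20–39 + 30 → 9990; 40+ − 150 → 23408
→ [2839, 9990, 23408]
Period 2:
Births: 9990 * 0.188 = 1878
20–39: 2839 * 0.967 = 2745
40+: 9990 * 0.963 + 23408 * 0.663 = 9620 + 15520 = 25140
Net migration: 20–39 + 30 → 2775; 40+ − 150 → 24990
→ [1878, 2775, 24990]
Period 3:
Births: 2775 * 0.188 = 522
20–39: 1878 * 0.967 = 1816
40+: 2775 * 0.963 + 24990 * 0.663 = 2672 + 16568 = 19240
Net migration: 20–39 + 30 → 1846; 40+ − 150 → 19090
→ [522, 1846, 19090]
Total after period 3: 522 + 1846 + 19090 = 21458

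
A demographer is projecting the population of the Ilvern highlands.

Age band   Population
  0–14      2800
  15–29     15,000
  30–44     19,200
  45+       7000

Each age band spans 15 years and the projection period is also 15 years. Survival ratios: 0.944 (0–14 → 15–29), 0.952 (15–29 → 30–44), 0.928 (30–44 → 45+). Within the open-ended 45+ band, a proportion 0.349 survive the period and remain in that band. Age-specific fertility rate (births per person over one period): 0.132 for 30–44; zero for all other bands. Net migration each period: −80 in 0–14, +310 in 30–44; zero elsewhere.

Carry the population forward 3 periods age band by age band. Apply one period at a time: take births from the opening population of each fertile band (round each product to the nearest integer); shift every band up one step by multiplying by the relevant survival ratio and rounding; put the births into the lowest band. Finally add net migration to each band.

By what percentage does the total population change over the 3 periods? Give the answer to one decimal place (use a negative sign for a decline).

-67.3

Call the groups 1 to 4, youngest first.
[period 1]
Births: 19200 × 0.132 = 2534
Group 2: 2800 × 0.944 = 2643
Group 3: 15000 × 0.952 = 14280
Group 4: 19200 × 0.928 + 7000 × 0.349 = 17818 + 2443 = 20261
Net migration: Group 1 − 80 → 2454; Group 3 + 310 → 14590
Giving 2454 / 2643 / 14590 / 20261.
[period 2]
Births: 14590 × 0.132 = 1926
Group 2: 2454 × 0.944 = 2317
Group 3: 2643 × 0.952 = 2516
Group 4: 14590 × 0.928 + 20261 × 0.349 = 13540 + 7071 = 20611
Net migration: Group 1 − 80 → 1846; Group 3 + 310 → 2826
Giving 1846 / 2317 / 2826 / 20611.
[period 3]
Births: 2826 × 0.132 = 373
Group 2: 1846 × 0.944 = 1743
Group 3: 2317 × 0.952 = 2206
Group 4: 2826 × 0.928 + 20611 × 0.349 = 2623 + 7193 = 9816
Net migration: Group 1 − 80 → 293; Group 3 + 310 → 2516
Giving 293 / 1743 / 2516 / 9816.
Total: 44000 → 14368; change = -29632; percentage change = -67.3%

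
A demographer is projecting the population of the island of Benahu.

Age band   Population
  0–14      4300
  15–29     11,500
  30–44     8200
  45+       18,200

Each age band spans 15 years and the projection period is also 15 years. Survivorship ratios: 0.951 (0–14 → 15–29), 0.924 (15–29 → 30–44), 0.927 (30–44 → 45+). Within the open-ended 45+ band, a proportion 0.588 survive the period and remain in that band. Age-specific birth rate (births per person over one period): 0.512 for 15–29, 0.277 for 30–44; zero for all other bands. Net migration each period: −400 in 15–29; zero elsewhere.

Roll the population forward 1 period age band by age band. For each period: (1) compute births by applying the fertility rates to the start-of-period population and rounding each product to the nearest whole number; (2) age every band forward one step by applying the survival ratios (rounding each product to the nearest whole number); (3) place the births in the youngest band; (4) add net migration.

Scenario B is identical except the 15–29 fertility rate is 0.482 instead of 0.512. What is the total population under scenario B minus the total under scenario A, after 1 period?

-345

Numbering the bands 1..4 from youngest to oldest:
Period 1:
Births: 11500 × 0.512 = 5888, 8200 × 0.277 = 2271 — total 8159
Band 2: 4300 × 0.951 = 4089
Band 3: 11500 × 0.924 = 10626
Band 4: 8200 × 0.927 + 18200 × 0.588 = 7601 + 10702 = 18303
Net migration: Band 2 − 400 → 3689
End of period: [8159, 3689, 10626, 18303]
Scenario A total after 1 period: 40777
Scenario B projection —
Period 1:
Births: 11500 × 0.482 = 5543, 8200 × 0.277 = 2271 — total 7814
Band 2: 4300 × 0.951 = 4089
Band 3: 11500 × 0.924 = 10626
Band 4: 8200 × 0.927 + 18200 × 0.588 = 7601 + 10702 = 18303
Net migration: Band 2 − 400 → 3689
End of period: [7814, 3689, 10626, 18303]
Scenario B total after 1 period: 40432
Difference B − A = 40432 − 40777 = -345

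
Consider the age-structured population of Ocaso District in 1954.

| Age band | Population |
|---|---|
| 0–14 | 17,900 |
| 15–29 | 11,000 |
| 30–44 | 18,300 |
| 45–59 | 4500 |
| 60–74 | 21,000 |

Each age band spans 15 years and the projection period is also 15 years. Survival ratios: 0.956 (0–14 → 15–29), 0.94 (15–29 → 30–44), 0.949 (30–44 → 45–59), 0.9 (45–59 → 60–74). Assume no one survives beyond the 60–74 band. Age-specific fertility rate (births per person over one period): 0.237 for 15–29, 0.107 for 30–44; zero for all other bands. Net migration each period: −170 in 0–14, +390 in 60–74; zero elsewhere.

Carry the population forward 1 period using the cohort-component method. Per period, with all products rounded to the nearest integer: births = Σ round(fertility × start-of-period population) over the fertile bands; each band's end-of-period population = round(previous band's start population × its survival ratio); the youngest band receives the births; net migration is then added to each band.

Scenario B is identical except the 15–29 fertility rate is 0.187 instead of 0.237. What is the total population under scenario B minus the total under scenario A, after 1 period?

-550

Call the bands 1 to 5, youngest first.
Period 1:
Births: 11000 × 0.237 = 2607  |  18300 × 0.107 = 1958 — total 4565
Band 2: 17900 × 0.956 = 17112
Band 3: 11000 × 0.94 = 10340
Band 4: 18300 × 0.949 = 17367
Band 5: 4500 × 0.9 = 4050
Net migration: Band 1 − 170 → 4395; Band 5 + 390 → 4440
Population now: 0–14=4395, 15–29=17112, 30–44=10340, 45–59=17367, 60–74=4440
Scenario A total after 1 period: 53654
Scenario B projection —
Period 1:
Births: 11000 × 0.187 = 2057  |  18300 × 0.107 = 1958 — total 4015
Band 2: 17900 × 0.956 = 17112
Band 3: 11000 × 0.94 = 10340
Band 4: 18300 × 0.949 = 17367
Band 5: 4500 × 0.9 = 4050
Net migration: Band 1 − 170 → 3845; Band 5 + 390 → 4440
Population now: 0–14=3845, 15–29=17112, 30–44=10340, 45–59=17367, 60–74=4440
Scenario B total after 1 period: 53104
Difference B − A = 53104 − 53654 = -550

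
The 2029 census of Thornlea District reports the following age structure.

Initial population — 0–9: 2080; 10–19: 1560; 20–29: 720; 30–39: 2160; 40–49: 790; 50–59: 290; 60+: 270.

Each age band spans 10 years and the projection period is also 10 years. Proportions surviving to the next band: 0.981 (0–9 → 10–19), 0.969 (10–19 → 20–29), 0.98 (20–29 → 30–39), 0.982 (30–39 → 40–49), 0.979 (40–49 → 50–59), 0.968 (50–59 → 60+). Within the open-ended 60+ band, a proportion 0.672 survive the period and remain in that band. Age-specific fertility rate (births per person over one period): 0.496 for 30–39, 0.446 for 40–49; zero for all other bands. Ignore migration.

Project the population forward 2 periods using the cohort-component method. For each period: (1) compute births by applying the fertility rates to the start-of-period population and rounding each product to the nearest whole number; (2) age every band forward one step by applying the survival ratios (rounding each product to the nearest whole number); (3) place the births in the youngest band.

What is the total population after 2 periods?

— Period 1 —
Births: 2160 × 0.496 = 1071 ; 790 × 0.446 = 352 → 1423
10–19: 2080 × 0.981 = 2040
20–29: 1560 × 0.969 = 1512
30–39: 720 × 0.98 = 706
40–49: 2160 × 0.982 = 2121
50–59: 790 × 0.979 = 773
60+: 290 × 0.968 + 270 × 0.672 = 281 + 181 = 462
End of period: [1423, 2040, 1512, 706, 2121, 773, 462]
— Period 2 —
Births: 706 × 0.496 = 350 ; 2121 × 0.446 = 946 → 1296
10–19: 1423 × 0.981 = 1396
20–29: 2040 × 0.969 = 1977
30–39: 1512 × 0.98 = 1482
40–49: 706 × 0.982 = 693
50–59: 2121 × 0.979 = 2076
60+: 773 × 0.968 + 462 × 0.672 = 748 + 310 = 1058
End of period: [1296, 1396, 1977, 1482, 693, 2076, 1058]
Total after period 2: 1296 + 1396 + 1977 + 1482 + 693 + 2076 + 1058 = 9978

9978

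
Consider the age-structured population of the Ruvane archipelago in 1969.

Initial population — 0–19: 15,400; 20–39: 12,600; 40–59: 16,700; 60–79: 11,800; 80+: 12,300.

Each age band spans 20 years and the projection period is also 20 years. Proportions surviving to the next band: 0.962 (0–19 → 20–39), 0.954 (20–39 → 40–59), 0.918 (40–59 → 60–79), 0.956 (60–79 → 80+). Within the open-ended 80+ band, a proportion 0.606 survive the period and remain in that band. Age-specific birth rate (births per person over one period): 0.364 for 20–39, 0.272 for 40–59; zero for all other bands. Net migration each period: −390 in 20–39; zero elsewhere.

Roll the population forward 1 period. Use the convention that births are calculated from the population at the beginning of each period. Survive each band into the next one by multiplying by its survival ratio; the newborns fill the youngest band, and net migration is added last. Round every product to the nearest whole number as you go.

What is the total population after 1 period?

Numbering the groups 1..5 from youngest to oldest:
After projecting period 1:
Births: 12600 × 0.364 = 4586  |  16700 × 0.272 = 4542 → 9128
Group 2: 15400 × 0.962 = 14815
Group 3: 12600 × 0.954 = 12020
Group 4: 16700 × 0.918 = 15331
Group 5: 11800 × 0.956 + 12300 × 0.606 = 11281 + 7454 = 18735
Net migration: Group 2 − 390 → 14425
Population now: 0–19=9128, 20–39=14425, 40–59=12020, 60–79=15331, 80+=18735
Total after period 1: 9128 + 14425 + 12020 + 15331 + 18735 = 69639

69639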